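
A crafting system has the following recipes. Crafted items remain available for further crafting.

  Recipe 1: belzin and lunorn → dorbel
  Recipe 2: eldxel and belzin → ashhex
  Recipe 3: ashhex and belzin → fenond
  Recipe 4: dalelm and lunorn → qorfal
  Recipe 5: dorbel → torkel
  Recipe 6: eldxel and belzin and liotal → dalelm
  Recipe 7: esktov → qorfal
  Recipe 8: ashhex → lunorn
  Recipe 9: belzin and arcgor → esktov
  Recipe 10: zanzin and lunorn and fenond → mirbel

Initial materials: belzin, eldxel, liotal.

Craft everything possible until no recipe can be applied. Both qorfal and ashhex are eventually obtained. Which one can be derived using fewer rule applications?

ashhex

ashhex: Using Recipe 2, eldxel and belzin make ashhex. [1 rule application]
qorfal: Using Recipe 6, eldxel, belzin, and liotal make dalelm. eldxel and belzin → ashhex (Recipe 2). ashhex → lunorn (Recipe 8). Using Recipe 4, dalelm and lunorn make qorfal. [4 rule applications]
ashhex needs fewer.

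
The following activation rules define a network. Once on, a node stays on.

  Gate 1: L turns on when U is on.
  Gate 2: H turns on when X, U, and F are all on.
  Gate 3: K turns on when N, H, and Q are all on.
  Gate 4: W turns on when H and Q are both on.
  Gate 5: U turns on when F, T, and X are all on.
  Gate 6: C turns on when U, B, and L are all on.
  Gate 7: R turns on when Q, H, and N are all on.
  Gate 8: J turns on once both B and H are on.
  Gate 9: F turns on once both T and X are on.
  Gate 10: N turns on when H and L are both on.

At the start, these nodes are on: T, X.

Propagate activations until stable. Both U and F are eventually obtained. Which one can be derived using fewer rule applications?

F: Gate 9: T and X on → F on. [1 rule application]
U: T and X are on, so F turns on (Gate 9). Gate 5: F, T, and X on → U on. [2 rule applications]
F needs fewer.

F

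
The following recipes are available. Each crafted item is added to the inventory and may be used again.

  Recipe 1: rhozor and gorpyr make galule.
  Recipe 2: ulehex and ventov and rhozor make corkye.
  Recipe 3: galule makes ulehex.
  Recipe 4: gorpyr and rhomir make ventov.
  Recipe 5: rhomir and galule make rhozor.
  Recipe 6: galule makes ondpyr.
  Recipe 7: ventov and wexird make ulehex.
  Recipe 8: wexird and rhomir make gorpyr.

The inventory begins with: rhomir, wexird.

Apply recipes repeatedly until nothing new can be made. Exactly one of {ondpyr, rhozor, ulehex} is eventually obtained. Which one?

Using Recipe 8, wexird and rhomir make gorpyr.
Using Recipe 4, gorpyr and rhomir make ventov.
Using Recipe 7, ventov and wexird make ulehex.
ondpyr would need galule (Recipe 6), but galule is never obtained. rhozor would need rhomir and galule (Recipe 5), but galule is never obtained.

ulehex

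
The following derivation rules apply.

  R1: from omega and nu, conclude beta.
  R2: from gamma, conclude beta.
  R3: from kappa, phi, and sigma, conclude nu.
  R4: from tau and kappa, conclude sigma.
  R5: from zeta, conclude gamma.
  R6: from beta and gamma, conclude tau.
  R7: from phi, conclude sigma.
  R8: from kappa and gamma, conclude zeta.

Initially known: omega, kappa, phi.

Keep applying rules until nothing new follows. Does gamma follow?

gamma would need zeta (R5), but zeta is never established.

No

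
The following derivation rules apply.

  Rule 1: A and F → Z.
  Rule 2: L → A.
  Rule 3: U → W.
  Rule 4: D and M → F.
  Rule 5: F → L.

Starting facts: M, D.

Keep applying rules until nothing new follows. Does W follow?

No

W would need U (Rule 3), but U is never established.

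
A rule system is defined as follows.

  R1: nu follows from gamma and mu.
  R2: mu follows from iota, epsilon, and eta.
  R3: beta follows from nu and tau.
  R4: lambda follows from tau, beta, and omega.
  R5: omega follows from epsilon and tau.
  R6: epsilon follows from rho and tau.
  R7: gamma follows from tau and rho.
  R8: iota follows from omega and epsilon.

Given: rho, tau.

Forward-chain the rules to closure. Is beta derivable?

No

beta would need nu and tau (R3), but nu is never established.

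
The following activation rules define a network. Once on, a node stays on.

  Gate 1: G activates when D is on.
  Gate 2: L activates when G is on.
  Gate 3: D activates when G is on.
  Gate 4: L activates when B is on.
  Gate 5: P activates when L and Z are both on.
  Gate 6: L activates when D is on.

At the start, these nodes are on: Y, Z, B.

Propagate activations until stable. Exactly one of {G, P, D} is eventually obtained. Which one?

Gate 4: B on → L on.
Gate 5: L and Z on → P on.
D would need G (Gate 3), but G never turns on. G would need D (Gate 1), but D never turns on.

P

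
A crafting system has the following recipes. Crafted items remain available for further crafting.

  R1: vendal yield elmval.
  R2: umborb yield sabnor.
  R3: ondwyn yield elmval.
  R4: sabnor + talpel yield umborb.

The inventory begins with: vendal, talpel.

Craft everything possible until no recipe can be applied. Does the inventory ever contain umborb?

umborb would need sabnor and talpel (R4), but sabnor is never obtained.

No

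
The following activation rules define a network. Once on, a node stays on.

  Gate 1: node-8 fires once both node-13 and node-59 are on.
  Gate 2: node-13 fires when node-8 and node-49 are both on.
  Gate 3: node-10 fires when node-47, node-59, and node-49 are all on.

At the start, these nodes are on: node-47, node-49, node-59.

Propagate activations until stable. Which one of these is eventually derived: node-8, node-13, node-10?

node-10

node-47, node-59, and node-49 are on, so node-10 fires (Gate 3).
node-13 would need node-8 and node-49 (Gate 2), but node-8 never turns on. node-8 would need node-13 and node-59 (Gate 1), but node-13 never turns on.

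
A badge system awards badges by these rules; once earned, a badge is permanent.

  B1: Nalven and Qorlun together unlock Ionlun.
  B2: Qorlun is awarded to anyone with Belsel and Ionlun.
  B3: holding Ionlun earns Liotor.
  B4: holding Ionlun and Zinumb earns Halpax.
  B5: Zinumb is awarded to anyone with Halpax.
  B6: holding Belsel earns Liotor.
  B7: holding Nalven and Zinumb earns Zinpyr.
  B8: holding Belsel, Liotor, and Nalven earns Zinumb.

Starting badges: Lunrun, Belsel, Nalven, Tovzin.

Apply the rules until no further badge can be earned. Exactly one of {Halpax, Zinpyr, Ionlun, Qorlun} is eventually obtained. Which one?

With Belsel, Liotor is earned (B6).
With Belsel, Liotor, and Nalven, Zinumb is earned (B8).
With Nalven and Zinumb, Zinpyr is earned (B7).
Qorlun would need Belsel and Ionlun (B2), but Ionlun is never earned. Ionlun would need Nalven and Qorlun (B1), but Qorlun is never earned. Halpax would need Ionlun and Zinumb (B4), but Ionlun is never earned.

Zinpyr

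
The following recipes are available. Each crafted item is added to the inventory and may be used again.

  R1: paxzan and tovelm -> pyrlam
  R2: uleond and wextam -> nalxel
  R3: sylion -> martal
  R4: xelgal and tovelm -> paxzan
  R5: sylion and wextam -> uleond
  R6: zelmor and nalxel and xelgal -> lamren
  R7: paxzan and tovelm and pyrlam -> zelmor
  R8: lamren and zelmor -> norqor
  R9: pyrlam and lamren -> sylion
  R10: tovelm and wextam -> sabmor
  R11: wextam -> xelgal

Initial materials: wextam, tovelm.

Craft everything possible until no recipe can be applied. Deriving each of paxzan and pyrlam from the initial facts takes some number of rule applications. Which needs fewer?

paxzan

paxzan: wextam -> xelgal (R11). xelgal and tovelm -> paxzan (R4). [2 rule applications]
pyrlam: Using R11, wextam makes xelgal. xelgal and tovelm -> paxzan (R4). Using R1, paxzan and tovelm make pyrlam. [3 rule applications]
paxzan needs fewer.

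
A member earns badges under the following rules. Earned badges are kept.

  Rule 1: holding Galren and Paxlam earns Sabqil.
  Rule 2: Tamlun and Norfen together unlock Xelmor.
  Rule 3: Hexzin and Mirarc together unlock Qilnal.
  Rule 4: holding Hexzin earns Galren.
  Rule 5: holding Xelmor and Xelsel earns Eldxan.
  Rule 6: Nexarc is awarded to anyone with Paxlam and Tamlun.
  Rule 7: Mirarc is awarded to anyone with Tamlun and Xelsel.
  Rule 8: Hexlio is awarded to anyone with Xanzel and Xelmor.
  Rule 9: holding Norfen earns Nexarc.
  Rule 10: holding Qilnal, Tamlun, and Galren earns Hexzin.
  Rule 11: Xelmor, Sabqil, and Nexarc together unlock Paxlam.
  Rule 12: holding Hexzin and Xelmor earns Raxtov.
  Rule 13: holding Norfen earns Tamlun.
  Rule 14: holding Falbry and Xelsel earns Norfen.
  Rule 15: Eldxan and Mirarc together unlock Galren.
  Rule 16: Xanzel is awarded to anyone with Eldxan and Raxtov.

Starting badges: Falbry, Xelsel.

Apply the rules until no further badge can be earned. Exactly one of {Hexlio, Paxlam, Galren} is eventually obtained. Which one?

With Falbry and Xelsel, Norfen is earned (Rule 14).
With Norfen, Tamlun is earned (Rule 13).
With Tamlun and Xelsel, Mirarc is earned (Rule 7).
With Tamlun and Norfen, Xelmor is earned (Rule 2).
With Xelmor and Xelsel, Eldxan is earned (Rule 5).
With Eldxan and Mirarc, Galren is earned (Rule 15).
Hexlio would need Xanzel and Xelmor (Rule 8), but Xanzel is never earned. Paxlam would need Xelmor, Sabqil, and Nexarc (Rule 11), but Sabqil is never earned.

Galren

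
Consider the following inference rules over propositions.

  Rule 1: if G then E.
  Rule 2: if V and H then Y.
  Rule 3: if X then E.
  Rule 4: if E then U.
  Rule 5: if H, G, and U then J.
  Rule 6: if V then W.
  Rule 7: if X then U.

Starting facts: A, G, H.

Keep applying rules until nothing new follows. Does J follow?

Yes

From G, Rule 1 gives E.
E holds, so U follows (Rule 4).
From H, G, and U, Rule 5 gives J.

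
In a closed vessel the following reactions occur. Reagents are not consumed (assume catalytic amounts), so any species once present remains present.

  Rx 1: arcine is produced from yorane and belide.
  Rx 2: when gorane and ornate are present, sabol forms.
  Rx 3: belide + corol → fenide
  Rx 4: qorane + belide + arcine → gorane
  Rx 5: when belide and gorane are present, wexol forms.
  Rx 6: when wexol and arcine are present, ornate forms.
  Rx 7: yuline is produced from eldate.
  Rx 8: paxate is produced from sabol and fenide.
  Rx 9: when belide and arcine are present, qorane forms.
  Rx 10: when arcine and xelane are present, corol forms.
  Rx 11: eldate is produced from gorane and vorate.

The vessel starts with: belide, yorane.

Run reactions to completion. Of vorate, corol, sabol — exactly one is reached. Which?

sabol

yorane and belide present → arcine forms (Rx 1).
belide and arcine present → qorane forms (Rx 9).
qorane, belide, and arcine present → gorane forms (Rx 4).
belide and gorane present → wexol forms (Rx 5).
wexol and arcine present → ornate forms (Rx 6).
gorane and ornate present → sabol forms (Rx 2).
No rule produces vorate, and it is not given. corol would need arcine and xelane (Rx 10), but xelane never forms.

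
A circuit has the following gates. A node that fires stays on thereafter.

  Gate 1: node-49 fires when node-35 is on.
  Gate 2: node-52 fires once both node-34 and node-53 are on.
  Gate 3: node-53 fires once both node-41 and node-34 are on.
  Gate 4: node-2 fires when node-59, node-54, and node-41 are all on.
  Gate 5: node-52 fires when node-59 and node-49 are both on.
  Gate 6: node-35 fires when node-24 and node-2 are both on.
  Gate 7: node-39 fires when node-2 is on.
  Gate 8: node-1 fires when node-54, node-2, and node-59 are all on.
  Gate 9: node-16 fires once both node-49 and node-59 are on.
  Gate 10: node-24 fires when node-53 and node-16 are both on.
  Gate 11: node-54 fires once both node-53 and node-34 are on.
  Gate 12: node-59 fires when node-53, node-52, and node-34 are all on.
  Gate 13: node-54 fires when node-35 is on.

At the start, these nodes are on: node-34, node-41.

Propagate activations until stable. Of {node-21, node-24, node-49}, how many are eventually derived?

No rule produces node-21, and it is not given.
node-24 would need node-53 and node-16 (Gate 10), but node-16 never turns on.
node-49 would need node-35 (Gate 1), but node-35 never turns on.
None of the 3 are reached.

0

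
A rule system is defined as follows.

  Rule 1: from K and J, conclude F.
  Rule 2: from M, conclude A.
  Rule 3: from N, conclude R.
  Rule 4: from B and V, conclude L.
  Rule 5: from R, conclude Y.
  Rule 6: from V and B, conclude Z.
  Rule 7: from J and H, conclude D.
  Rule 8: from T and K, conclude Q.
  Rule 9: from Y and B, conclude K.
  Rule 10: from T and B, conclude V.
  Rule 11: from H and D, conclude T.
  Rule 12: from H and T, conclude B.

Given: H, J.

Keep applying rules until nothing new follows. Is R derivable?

R would need N (Rule 3), but N is never established.

No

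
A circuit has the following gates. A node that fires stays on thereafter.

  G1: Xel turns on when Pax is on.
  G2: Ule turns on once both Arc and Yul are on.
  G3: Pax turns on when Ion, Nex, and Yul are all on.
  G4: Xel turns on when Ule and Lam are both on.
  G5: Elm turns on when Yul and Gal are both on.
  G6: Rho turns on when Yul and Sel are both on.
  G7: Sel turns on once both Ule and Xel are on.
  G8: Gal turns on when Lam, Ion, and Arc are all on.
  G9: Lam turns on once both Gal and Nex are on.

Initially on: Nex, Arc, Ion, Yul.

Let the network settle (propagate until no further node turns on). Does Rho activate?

G3: Ion, Nex, and Yul on → Pax on.
Arc and Yul are on, so Ule turns on (G2).
G1: Pax on → Xel on.
Ule and Xel are on, so Sel turns on (G7).
G6: Yul and Sel on → Rho on.

Yes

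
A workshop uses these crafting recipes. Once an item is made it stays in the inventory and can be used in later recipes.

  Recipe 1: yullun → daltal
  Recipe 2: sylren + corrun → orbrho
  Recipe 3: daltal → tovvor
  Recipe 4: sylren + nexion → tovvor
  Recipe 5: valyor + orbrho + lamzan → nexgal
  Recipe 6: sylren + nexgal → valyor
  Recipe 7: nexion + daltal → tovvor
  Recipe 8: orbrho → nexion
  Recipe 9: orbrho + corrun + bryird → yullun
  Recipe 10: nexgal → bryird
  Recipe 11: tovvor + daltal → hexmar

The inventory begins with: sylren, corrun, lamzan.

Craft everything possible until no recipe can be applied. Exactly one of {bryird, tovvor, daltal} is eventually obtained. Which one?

tovvor

sylren + corrun → orbrho (Recipe 2).
orbrho → nexion (Recipe 8).
Using Recipe 4, sylren and nexion make tovvor.
bryird would need nexgal (Recipe 10), but nexgal is never obtained. daltal would need yullun (Recipe 1), but yullun is never obtained.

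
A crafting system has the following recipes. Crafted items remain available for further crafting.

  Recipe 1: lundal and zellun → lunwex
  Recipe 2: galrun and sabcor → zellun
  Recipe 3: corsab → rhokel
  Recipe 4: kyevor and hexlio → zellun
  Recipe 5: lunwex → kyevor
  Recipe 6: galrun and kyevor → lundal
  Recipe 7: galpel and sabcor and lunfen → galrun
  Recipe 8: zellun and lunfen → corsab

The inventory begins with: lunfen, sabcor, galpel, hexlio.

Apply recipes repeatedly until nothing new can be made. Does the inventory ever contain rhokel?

Yes

Using Recipe 7, galpel, sabcor, and lunfen make galrun.
galrun and sabcor → zellun (Recipe 2).
zellun and lunfen → corsab (Recipe 8).
Using Recipe 3, corsab makes rhokel.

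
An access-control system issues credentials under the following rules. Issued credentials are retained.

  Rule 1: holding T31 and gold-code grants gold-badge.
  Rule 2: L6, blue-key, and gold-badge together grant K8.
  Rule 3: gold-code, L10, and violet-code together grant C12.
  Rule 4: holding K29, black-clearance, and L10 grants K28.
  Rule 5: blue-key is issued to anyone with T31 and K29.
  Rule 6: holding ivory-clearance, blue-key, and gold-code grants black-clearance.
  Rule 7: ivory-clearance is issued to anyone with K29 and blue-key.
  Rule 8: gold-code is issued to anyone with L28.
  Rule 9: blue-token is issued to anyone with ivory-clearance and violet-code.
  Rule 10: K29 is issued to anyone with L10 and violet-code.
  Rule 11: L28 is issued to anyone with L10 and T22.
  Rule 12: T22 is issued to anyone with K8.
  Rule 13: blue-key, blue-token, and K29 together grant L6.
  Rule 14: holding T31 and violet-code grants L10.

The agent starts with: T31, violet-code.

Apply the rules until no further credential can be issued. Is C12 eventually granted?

No

C12 would need gold-code, L10, and violet-code (Rule 3), but gold-code is never granted.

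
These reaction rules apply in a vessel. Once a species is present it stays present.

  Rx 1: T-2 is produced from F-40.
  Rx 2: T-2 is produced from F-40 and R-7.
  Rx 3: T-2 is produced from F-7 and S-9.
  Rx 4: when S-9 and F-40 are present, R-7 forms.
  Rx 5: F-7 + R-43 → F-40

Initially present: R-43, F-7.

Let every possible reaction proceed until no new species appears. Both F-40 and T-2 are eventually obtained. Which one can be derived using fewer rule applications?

F-40: F-7 and R-43 present → F-40 forms (Rx 5). [1 rule application]
T-2: F-7 and R-43 present → F-40 forms (Rx 5). F-40 present → T-2 forms (Rx 1). [2 rule applications]
F-40 needs fewer.

F-40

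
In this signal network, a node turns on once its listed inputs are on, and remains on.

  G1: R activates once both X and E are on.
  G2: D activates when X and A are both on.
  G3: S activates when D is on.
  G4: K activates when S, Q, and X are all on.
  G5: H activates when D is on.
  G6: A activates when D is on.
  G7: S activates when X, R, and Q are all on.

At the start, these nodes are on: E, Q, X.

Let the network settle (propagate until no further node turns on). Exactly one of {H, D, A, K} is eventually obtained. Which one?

X and E are on, so R activates (G1).
X, R, and Q are on, so S activates (G7).
S, Q, and X are on, so K activates (G4).
D would need X and A (G2), but A never turns on. A would need D (G6), but D never turns on. H would need D (G5), but D never turns on.

K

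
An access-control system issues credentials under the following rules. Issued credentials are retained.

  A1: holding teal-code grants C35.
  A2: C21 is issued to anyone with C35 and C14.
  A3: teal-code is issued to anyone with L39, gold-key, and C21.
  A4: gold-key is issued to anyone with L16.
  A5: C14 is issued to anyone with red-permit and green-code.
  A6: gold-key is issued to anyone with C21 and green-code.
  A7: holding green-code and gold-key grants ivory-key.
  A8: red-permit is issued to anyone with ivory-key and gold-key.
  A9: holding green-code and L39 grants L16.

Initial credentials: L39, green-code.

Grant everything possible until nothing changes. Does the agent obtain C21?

No

C21 would need C35 and C14 (A2), but C35 is never granted.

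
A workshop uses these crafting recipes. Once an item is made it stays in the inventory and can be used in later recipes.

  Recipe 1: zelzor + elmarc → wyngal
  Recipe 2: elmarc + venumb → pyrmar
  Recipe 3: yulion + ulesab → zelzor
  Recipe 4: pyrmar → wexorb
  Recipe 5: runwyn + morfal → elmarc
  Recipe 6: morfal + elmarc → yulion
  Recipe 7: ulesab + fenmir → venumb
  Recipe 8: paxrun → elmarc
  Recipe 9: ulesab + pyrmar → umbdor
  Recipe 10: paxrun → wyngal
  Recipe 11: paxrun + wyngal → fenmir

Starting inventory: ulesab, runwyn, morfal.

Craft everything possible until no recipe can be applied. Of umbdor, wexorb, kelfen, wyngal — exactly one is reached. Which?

runwyn + morfal → elmarc (Recipe 5).
morfal + elmarc → yulion (Recipe 6).
Using Recipe 3, yulion and ulesab make zelzor.
Using Recipe 1, zelzor and elmarc make wyngal.
wexorb would need pyrmar (Recipe 4), but pyrmar is never obtained. umbdor would need ulesab and pyrmar (Recipe 9), but pyrmar is never obtained. No rule produces kelfen, and it is not given.

wyngal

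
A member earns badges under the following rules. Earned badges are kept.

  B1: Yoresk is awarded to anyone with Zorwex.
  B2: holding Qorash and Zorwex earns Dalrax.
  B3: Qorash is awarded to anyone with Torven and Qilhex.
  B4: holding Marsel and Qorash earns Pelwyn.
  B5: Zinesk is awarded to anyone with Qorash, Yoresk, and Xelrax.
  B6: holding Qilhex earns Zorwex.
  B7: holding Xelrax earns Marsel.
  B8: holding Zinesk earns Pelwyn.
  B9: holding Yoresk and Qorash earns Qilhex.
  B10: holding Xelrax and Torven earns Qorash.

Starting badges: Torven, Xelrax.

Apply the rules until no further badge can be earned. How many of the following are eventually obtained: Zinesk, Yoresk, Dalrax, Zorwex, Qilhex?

0

Zinesk would need Qorash, Yoresk, and Xelrax (B5), but Yoresk is never earned.
Yoresk would need Zorwex (B1), but Zorwex is never earned.
Dalrax would need Qorash and Zorwex (B2), but Zorwex is never earned.
Zorwex would need Qilhex (B6), but Qilhex is never earned.
Qilhex would need Yoresk and Qorash (B9), but Yoresk is never earned.
None of the 5 are reached.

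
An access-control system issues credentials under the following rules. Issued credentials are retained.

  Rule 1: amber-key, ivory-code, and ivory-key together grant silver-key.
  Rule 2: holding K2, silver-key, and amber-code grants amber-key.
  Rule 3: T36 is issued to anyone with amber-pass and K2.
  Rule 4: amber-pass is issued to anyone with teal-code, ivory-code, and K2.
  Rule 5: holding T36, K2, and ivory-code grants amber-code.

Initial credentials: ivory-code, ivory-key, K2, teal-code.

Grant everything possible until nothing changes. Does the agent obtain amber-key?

amber-key would need K2, silver-key, and amber-code (Rule 2), but silver-key is never granted.

No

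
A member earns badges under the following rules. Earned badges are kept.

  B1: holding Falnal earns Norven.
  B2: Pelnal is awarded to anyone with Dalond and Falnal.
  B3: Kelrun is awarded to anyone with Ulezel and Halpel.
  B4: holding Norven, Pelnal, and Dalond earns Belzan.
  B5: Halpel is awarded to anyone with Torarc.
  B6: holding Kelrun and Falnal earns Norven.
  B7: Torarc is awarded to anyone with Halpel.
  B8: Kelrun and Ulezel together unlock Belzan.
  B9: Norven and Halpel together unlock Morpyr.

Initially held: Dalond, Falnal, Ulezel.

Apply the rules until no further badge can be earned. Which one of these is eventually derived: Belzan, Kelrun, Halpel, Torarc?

Belzan

With Falnal, Norven is earned (B1).
With Dalond and Falnal, Pelnal is earned (B2).
With Norven, Pelnal, and Dalond, Belzan is earned (B4).
Torarc would need Halpel (B7), but Halpel is never earned. Kelrun would need Ulezel and Halpel (B3), but Halpel is never earned. Halpel would need Torarc (B5), but Torarc is never earned.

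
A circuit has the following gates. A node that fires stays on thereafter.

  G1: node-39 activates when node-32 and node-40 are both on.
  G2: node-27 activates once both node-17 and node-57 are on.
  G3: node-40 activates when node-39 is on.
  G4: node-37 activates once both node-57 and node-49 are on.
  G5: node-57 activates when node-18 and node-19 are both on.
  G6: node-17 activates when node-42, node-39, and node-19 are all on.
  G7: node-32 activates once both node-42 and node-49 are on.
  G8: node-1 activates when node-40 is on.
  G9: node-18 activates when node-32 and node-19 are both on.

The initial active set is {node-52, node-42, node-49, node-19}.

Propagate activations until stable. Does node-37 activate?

Yes

G7: node-42 and node-49 on → node-32 on.
node-32 and node-19 are on, so node-18 activates (G9).
G5: node-18 and node-19 on → node-57 on.
node-57 and node-49 are on, so node-37 activates (G4).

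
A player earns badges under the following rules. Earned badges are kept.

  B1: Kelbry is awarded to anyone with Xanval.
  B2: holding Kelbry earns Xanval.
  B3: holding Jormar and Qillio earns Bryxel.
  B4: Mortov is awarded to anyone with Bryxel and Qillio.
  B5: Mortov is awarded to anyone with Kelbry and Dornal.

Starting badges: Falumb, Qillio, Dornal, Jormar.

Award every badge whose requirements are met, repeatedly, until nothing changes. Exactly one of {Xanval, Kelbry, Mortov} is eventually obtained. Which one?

With Jormar and Qillio, Bryxel is earned (B3).
With Bryxel and Qillio, Mortov is earned (B4).
Xanval would need Kelbry (B2), but Kelbry is never earned. Kelbry would need Xanval (B1), but Xanval is never earned.

Mortov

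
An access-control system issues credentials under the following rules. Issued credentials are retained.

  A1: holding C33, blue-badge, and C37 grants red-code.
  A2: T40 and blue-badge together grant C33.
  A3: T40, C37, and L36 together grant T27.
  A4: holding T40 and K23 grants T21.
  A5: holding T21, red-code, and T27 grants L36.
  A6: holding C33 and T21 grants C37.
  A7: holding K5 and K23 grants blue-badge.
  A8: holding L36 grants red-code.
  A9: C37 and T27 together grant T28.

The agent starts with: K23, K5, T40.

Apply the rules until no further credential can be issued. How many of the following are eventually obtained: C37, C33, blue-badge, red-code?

4

Holding T40 and K23 grants T21 (A4).
Holding K5 and K23 grants blue-badge (A7).
Holding T40 and blue-badge grants C33 (A2).
Holding C33 and T21 grants C37 (A6).
Holding C33, blue-badge, and C37 grants red-code (A1).
C37: reached.
C33: reached.
blue-badge: reached.
red-code: reached.
All 4 are reached.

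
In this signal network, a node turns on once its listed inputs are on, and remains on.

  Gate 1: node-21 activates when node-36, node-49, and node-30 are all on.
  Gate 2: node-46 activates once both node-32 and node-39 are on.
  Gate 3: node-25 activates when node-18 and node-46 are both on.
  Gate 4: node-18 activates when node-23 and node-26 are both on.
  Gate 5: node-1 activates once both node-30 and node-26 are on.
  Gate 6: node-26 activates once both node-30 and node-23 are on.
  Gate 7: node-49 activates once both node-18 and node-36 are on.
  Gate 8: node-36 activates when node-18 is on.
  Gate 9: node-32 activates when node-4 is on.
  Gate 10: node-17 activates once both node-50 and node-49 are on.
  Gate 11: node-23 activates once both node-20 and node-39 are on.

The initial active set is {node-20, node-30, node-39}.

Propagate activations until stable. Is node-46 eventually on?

node-46 would need node-32 and node-39 (Gate 2), but node-32 never turns on.

No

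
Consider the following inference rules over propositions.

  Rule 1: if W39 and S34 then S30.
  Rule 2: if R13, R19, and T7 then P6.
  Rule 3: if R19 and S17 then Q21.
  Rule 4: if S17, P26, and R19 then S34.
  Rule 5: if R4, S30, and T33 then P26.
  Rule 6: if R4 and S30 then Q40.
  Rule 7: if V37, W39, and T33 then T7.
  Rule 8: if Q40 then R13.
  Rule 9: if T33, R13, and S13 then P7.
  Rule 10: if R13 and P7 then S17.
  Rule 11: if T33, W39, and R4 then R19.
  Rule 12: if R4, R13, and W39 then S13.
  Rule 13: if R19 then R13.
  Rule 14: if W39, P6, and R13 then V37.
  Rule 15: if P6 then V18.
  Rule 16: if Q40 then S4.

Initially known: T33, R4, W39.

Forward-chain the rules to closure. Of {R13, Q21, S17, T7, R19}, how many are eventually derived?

T33, W39, and R4 hold, so R19 follows (Rule 11).
From R19, Rule 13 gives R13.
R4, R13, and W39 hold, so S13 follows (Rule 12).
From T33, R13, and S13, Rule 9 gives P7.
R13 and P7 hold, so S17 follows (Rule 10).
From R19 and S17, Rule 3 gives Q21.
R13: reached.
Q21: reached.
S17: reached.
T7 would need V37, W39, and T33 (Rule 7), but V37 is never established.
R19: reached.
Reached: R13, Q21, S17, and R19 — 4 of the 5.

4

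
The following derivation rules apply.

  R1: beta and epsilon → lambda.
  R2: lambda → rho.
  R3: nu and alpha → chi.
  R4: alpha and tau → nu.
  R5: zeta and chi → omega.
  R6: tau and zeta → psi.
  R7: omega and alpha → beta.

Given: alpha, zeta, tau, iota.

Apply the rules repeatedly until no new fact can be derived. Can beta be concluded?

alpha and tau hold, so nu follows (R4).
From nu and alpha, R3 gives chi.
zeta and chi hold, so omega follows (R5).
omega and alpha hold, so beta follows (R7).

Yes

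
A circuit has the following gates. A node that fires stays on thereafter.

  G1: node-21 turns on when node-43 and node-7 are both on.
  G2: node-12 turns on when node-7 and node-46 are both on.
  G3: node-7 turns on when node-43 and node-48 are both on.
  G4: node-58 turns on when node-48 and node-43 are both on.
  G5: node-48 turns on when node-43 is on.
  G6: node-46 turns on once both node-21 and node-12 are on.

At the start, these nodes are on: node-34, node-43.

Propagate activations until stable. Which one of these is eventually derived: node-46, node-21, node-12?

G5: node-43 on → node-48 on.
G3: node-43 and node-48 on → node-7 on.
node-43 and node-7 are on, so node-21 turns on (G1).
node-12 would need node-7 and node-46 (G2), but node-46 never turns on. node-46 would need node-21 and node-12 (G6), but node-12 never turns on.

node-21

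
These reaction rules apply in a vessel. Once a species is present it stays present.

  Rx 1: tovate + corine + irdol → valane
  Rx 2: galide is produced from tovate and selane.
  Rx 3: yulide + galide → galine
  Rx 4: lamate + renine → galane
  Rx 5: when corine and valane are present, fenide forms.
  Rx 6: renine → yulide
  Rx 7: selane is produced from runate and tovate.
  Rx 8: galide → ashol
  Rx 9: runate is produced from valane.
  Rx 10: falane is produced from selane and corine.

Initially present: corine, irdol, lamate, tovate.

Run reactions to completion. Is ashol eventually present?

tovate, corine, and irdol present → valane forms (Rx 1).
valane present → runate forms (Rx 9).
runate and tovate present → selane forms (Rx 7).
tovate and selane present → galide forms (Rx 2).
galide present → ashol forms (Rx 8).

Yes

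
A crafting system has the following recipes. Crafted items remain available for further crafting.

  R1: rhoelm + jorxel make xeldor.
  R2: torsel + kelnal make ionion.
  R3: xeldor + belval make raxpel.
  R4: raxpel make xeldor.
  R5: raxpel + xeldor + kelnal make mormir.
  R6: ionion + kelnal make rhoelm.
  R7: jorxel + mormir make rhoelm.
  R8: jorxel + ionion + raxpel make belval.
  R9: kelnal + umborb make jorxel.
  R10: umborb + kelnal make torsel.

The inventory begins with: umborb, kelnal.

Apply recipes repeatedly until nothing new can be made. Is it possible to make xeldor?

Yes

kelnal + umborb → jorxel (R9).
Using R10, umborb and kelnal make torsel.
Using R2, torsel and kelnal make ionion.
ionion + kelnal → rhoelm (R6).
Using R1, rhoelm and jorxel make xeldor.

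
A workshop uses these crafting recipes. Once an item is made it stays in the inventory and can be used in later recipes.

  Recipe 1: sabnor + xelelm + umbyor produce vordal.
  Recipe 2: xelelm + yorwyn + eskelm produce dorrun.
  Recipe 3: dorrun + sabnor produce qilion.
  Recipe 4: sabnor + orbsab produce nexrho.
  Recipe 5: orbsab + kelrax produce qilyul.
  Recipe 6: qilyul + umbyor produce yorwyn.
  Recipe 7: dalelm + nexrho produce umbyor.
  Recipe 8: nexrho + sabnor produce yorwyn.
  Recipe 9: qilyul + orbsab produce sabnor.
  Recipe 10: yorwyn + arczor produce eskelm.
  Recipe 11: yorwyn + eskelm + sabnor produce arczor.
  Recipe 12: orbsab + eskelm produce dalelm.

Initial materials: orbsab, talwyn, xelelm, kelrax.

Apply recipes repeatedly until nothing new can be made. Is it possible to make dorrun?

dorrun would need xelelm, yorwyn, and eskelm (Recipe 2), but eskelm is never obtained.

No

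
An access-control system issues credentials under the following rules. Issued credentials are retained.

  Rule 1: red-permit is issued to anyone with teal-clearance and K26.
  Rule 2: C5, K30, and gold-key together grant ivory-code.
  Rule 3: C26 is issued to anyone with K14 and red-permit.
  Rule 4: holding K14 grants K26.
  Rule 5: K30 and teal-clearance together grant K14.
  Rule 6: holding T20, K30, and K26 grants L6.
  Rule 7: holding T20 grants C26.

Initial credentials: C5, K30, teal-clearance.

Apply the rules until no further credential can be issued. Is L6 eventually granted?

No

L6 would need T20, K30, and K26 (Rule 6), but T20 is never granted.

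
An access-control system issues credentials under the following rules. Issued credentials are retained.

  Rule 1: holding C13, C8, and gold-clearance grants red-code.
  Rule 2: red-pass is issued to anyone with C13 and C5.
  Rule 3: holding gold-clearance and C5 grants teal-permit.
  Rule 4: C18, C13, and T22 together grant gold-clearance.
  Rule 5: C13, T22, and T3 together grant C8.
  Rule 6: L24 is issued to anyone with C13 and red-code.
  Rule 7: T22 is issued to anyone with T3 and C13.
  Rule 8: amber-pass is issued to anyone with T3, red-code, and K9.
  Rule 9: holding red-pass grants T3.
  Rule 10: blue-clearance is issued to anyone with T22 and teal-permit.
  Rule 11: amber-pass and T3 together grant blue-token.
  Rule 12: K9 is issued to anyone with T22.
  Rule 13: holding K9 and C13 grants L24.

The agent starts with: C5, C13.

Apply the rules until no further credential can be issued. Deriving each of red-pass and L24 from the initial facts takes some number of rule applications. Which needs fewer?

red-pass: Holding C13 and C5 grants red-pass (Rule 2). [1 rule application]
L24: Holding C13 and C5 grants red-pass (Rule 2). Holding red-pass grants T3 (Rule 9). Holding T3 and C13 grants T22 (Rule 7). Holding T22 grants K9 (Rule 12). Holding K9 and C13 grants L24 (Rule 13). [5 rule applications]
red-pass needs fewer.

red-pass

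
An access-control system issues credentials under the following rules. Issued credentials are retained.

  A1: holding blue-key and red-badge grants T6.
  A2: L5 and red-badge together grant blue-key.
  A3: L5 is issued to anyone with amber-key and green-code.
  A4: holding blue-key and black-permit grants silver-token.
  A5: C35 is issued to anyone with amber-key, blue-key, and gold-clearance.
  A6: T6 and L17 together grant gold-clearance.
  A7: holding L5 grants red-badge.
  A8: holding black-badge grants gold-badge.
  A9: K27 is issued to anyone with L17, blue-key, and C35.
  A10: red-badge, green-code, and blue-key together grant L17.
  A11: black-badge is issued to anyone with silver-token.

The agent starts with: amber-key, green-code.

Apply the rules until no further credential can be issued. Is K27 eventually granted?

Yes

Holding amber-key and green-code grants L5 (A3).
Holding L5 grants red-badge (A7).
Holding L5 and red-badge grants blue-key (A2).
Holding blue-key and red-badge grants T6 (A1).
Holding red-badge, green-code, and blue-key grants L17 (A10).
Holding T6 and L17 grants gold-clearance (A6).
Holding amber-key, blue-key, and gold-clearance grants C35 (A5).
Holding L17, blue-key, and C35 grants K27 (A9).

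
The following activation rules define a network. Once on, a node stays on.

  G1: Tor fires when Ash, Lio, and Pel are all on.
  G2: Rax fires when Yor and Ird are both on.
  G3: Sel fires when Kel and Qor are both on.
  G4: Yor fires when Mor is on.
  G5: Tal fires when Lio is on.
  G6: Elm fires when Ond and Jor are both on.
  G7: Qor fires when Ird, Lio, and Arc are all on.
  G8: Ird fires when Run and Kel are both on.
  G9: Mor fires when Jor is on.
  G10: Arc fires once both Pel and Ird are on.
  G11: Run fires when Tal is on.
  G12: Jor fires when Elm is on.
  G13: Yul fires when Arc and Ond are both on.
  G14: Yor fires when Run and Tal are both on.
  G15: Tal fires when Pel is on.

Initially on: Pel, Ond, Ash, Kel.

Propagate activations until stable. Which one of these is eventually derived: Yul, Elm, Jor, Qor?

Pel is on, so Tal fires (G15).
G11: Tal on → Run on.
G8: Run and Kel on → Ird on.
G10: Pel and Ird on → Arc on.
G13: Arc and Ond on → Yul on.
Qor would need Ird, Lio, and Arc (G7), but Lio never turns on. Jor would need Elm (G12), but Elm never turns on. Elm would need Ond and Jor (G6), but Jor never turns on.

Yul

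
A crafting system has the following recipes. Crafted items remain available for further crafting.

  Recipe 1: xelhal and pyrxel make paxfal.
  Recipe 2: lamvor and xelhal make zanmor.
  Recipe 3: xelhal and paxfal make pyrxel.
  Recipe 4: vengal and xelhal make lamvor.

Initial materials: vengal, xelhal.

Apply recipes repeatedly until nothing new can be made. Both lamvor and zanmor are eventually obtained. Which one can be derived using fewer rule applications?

lamvor: vengal and xelhal → lamvor (Recipe 4). [1 rule application]
zanmor: vengal and xelhal → lamvor (Recipe 4). Using Recipe 2, lamvor and xelhal make zanmor. [2 rule applications]
lamvor needs fewer.

lamvor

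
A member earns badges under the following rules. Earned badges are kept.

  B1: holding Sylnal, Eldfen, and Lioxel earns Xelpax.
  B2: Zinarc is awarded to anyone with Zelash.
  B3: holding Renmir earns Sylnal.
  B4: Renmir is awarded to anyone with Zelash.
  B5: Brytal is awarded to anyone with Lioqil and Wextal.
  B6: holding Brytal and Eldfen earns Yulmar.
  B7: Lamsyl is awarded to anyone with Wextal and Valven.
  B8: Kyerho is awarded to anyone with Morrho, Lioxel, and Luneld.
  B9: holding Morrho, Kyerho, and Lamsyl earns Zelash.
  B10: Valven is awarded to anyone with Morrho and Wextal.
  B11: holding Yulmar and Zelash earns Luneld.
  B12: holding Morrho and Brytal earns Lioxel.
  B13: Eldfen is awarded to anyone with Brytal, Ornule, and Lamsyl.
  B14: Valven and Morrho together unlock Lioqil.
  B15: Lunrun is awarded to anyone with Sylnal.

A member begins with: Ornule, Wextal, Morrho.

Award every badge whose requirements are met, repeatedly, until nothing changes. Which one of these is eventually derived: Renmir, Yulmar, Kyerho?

Yulmar

With Morrho and Wextal, Valven is earned (B10).
With Wextal and Valven, Lamsyl is earned (B7).
With Valven and Morrho, Lioqil is earned (B14).
With Lioqil and Wextal, Brytal is earned (B5).
With Brytal, Ornule, and Lamsyl, Eldfen is earned (B13).
With Brytal and Eldfen, Yulmar is earned (B6).
Kyerho would need Morrho, Lioxel, and Luneld (B8), but Luneld is never earned. Renmir would need Zelash (B4), but Zelash is never earned.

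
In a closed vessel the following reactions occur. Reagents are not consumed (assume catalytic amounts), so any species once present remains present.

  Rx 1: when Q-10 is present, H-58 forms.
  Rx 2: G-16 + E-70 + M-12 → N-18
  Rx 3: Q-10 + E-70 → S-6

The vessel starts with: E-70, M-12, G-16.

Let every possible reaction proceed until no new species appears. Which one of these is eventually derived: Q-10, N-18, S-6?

G-16, E-70, and M-12 present → N-18 forms (Rx 2).
S-6 would need Q-10 and E-70 (Rx 3), but Q-10 never forms. No rule produces Q-10, and it is not given.

N-18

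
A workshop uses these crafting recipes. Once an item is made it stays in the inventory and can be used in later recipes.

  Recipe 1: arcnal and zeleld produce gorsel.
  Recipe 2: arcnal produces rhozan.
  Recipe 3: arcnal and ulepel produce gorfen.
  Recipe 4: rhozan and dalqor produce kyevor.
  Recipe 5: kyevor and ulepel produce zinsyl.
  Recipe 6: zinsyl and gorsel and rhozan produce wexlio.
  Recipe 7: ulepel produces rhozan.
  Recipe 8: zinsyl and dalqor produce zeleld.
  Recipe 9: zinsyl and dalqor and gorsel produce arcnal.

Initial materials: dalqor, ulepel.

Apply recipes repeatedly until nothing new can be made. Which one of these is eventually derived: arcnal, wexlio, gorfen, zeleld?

zeleld

ulepel → rhozan (Recipe 7).
rhozan and dalqor → kyevor (Recipe 4).
Using Recipe 5, kyevor and ulepel make zinsyl.
Using Recipe 8, zinsyl and dalqor make zeleld.
gorfen would need arcnal and ulepel (Recipe 3), but arcnal is never obtained. arcnal would need zinsyl, dalqor, and gorsel (Recipe 9), but gorsel is never obtained. wexlio would need zinsyl, gorsel, and rhozan (Recipe 6), but gorsel is never obtained.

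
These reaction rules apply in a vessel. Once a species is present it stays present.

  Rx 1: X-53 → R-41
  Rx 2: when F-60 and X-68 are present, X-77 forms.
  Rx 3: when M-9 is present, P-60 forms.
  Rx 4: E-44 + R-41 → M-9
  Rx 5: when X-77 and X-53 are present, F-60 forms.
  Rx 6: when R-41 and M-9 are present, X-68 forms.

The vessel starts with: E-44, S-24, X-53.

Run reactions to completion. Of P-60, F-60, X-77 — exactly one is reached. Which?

P-60

X-53 present → R-41 forms (Rx 1).
E-44 and R-41 present → M-9 forms (Rx 4).
M-9 present → P-60 forms (Rx 3).
F-60 would need X-77 and X-53 (Rx 5), but X-77 never forms. X-77 would need F-60 and X-68 (Rx 2), but F-60 never forms.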